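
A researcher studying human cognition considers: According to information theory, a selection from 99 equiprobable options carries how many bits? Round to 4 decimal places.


H = log2(n)
H = log2(99)
= 6.6294


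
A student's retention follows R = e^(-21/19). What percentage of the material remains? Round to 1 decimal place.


R = e^(-t/S)
-t/S = -21/19 = -1.105263
R = e^(-1.105263) = 0.331124
Percentage = 0.331124 * 100
= 33.1


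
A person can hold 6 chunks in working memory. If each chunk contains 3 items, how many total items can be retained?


Total items = chunks * items_per_chunk
= 6 * 3
= 18


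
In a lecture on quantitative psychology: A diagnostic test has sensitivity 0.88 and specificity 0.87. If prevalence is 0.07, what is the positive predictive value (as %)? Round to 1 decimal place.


PPV = (sens * prev) / (sens * prev + (1-spec) * (1-prev))
Numerator = 0.88 * 0.07 = 0.0616
P(positive and no disease) = (1 - spec) * (1 - prev) = (1 - 0.87) * (1 - 0.07) = 0.1209
Denominator = 0.0616 + 0.1209 = 0.1825
PPV = 0.0616 / 0.1825 = 0.337534
As percentage = 33.8


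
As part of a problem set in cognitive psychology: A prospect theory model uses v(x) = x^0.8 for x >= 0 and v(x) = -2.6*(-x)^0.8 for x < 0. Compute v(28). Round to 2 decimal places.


Since x = 28 >= 0, use v(x) = x^0.8
28^0.8 = 14.3789
v(28) = 14.38


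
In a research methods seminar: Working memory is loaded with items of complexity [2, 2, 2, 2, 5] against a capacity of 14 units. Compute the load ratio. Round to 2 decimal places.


Total complexity = 2 + 2 + 2 + 2 + 5 = 13
Load = total / capacity = 13 / 14
= 0.93


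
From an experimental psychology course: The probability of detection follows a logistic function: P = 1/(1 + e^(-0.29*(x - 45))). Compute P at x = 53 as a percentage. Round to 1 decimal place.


P(x) = 1/(1 + e^(-0.29*(53 - 45)))
Exponent = -0.29 * 8 = -2.32
e^(-2.32) = 0.098274
P = 1/(1 + 0.098274) = 0.91052
Percentage = 91.1


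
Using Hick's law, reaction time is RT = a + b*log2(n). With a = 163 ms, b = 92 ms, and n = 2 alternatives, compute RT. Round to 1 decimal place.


RT = 163 + 92 * log2(2)
log2(2) = 1.0
RT = 163 + 92 * 1.0
= 163 + 92.0
= 255.0 ms


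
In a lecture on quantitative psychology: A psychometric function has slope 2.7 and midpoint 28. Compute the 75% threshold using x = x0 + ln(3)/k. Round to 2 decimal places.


At P = 0.75: 0.75 = 1/(1 + e^(-k*(x-x0)))
Solving: e^(-k*(x-x0)) = 1/3
x = x0 + ln(3)/k
ln(3) = 1.0986
x = 28 + 1.0986/2.7
= 28 + 0.4069
= 28.41


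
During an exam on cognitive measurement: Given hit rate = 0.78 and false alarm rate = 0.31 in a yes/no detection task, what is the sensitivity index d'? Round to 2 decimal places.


d' = z(HR) - z(FAR)
z(0.78) = 0.7722
z(0.31) = -0.4959
d' = 0.7722 - -0.4959
= 1.27


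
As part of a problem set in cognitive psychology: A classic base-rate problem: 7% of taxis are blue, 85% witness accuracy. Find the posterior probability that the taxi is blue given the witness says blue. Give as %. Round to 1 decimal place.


P(blue | says blue) = P(says blue | blue)*P(blue) / [P(says blue | blue)*P(blue) + P(says blue | not blue)*P(not blue)]
Numerator = 0.85 * 0.07 = 0.0595
False identification = 0.15 * 0.93 = 0.1395
P = 0.0595 / (0.0595 + 0.1395)
= 0.0595 / 0.199
As percentage = 29.9


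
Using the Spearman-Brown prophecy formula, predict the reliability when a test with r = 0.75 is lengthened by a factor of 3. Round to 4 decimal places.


r_new = n*r / (1 + (n-1)*r)
Numerator = 3 * 0.75 = 2.25
Denominator = 1 + 2 * 0.75 = 2.5
r_new = 2.25 / 2.5
= 0.9000


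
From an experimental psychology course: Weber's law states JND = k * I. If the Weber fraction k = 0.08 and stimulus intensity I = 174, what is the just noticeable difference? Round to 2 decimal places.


JND = k * I
JND = 0.08 * 174
= 13.92


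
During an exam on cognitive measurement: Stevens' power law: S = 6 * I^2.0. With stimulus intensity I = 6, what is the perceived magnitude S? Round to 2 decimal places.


S = 6 * 6^2.0
6^2.0 = 36.0
S = 6 * 36.0
= 216.00


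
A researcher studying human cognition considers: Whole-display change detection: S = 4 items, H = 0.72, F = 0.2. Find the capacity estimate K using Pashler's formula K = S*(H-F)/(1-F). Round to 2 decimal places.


K = S * (H - F) / (1 - F)
H - F = 0.52
1 - F = 0.8
K = 4 * 0.52 / 0.8
= 2.60


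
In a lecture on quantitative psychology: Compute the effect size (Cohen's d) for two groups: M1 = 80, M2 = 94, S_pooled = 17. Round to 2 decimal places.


Cohen's d = (M1 - M2) / S_pooled
= (80 - 94) / 17
= -14 / 17
= -0.82


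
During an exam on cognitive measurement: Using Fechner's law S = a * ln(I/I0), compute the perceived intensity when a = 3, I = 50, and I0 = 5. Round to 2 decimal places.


S = 3 * ln(50/5)
I/I0 = 10.0
ln(10.0) = 2.3026
S = 3 * 2.3026
= 6.91


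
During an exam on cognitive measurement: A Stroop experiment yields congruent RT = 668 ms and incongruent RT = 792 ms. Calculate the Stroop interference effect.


Stroop effect = RT(incongruent) - RT(congruent)
= 792 - 668
= 124 ms


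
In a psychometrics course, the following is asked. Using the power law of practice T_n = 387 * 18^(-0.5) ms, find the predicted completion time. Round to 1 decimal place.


T_n = 387 * 18^(-0.5)
18^(-0.5) = 0.235702
T_n = 387 * 0.235702
= 91.2 ms


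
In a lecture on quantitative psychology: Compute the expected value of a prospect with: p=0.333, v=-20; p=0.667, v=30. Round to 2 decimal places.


EU = sum(p_i * v_i)
0.333 * -20 = -6.66
0.667 * 30 = 20.01
EU = -6.66 + 20.01
= 13.35


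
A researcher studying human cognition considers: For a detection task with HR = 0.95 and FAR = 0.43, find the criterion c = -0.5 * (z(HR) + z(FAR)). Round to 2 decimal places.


c = -0.5 * (z(HR) + z(FAR))
z(0.95) = 1.6449
z(0.43) = -0.1764
c = -0.5 * (1.6449 + -0.1764)
= -0.5 * 1.4685
= -0.73


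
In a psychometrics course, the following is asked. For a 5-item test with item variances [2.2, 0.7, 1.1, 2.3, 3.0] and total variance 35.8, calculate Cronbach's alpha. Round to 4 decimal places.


alpha = (k/(k-1)) * (1 - sum(s_i^2)/s_total^2)
sum(item variances) = 9.3
k/(k-1) = 5/4 = 1.25
1 - 9.3/35.8 = 1 - 0.259777 = 0.740223
alpha = 1.25 * 0.740223
= 0.9253


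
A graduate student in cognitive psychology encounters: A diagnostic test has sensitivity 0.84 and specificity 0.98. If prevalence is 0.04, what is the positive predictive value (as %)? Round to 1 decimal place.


PPV = (sens * prev) / (sens * prev + (1-spec) * (1-prev))
Numerator = 0.84 * 0.04 = 0.0336
P(positive and no disease) = (1 - spec) * (1 - prev) = (1 - 0.98) * (1 - 0.04) = 0.0192
Denominator = 0.0336 + 0.0192 = 0.0528
PPV = 0.0336 / 0.0528 = 0.636364
As percentage = 63.6


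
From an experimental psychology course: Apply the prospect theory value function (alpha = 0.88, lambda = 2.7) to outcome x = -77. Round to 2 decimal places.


Since x = -77 < 0, use v(x) = -lambda*(-x)^alpha
(-x) = 77
77^0.88 = 45.7206
v(-77) = -2.7 * 45.7206
= -123.45


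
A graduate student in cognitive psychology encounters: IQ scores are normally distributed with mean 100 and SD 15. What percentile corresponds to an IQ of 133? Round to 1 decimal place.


z = (IQ - mean) / SD
z = (133 - 100) / 15 = 2.2
Percentile = Phi(2.2) * 100
Phi(2.2) = 0.986097
= 98.6


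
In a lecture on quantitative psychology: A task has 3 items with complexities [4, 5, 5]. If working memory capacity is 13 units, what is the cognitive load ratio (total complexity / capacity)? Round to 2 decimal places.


Total complexity = 4 + 5 + 5 = 14
Load = total / capacity = 14 / 13
= 1.08


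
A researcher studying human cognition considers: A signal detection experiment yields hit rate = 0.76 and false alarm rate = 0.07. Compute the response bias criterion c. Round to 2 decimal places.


c = -0.5 * (z(HR) + z(FAR))
z(0.76) = 0.7063
z(0.07) = -1.4758
c = -0.5 * (0.7063 + -1.4758)
= -0.5 * -0.7695
= 0.38


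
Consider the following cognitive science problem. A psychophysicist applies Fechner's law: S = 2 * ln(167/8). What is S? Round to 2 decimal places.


S = 2 * ln(167/8)
I/I0 = 20.875
ln(20.875) = 3.0386
S = 2 * 3.0386
= 6.08


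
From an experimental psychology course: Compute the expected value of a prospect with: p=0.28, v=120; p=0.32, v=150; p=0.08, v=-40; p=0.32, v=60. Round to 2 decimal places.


EU = sum(p_i * v_i)
0.28 * 120 = 33.6
0.32 * 150 = 48.0
0.08 * -40 = -3.2
0.32 * 60 = 19.2
EU = 33.6 + 48.0 + -3.2 + 19.2
= 97.60


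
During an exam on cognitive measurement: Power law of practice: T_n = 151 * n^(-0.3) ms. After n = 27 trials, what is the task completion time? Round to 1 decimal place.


T_n = 151 * 27^(-0.3)
27^(-0.3) = 0.372041
T_n = 151 * 0.372041
= 56.2 ms


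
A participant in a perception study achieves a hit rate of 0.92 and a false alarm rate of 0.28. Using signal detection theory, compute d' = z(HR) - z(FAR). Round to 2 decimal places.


d' = z(HR) - z(FAR)
z(0.92) = 1.4051
z(0.28) = -0.5828
d' = 1.4051 - -0.5828
= 1.99


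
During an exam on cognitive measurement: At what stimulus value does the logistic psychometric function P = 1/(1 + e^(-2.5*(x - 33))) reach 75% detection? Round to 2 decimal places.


At P = 0.75: 0.75 = 1/(1 + e^(-k*(x-x0)))
Solving: e^(-k*(x-x0)) = 1/3
x = x0 + ln(3)/k
ln(3) = 1.0986
x = 33 + 1.0986/2.5
= 33 + 0.4394
= 33.44


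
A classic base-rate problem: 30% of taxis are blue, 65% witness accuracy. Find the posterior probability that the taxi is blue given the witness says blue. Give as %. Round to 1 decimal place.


P(blue | says blue) = P(says blue | blue)*P(blue) / [P(says blue | blue)*P(blue) + P(says blue | not blue)*P(not blue)]
Numerator = 0.65 * 0.3 = 0.195
False identification = 0.35 * 0.7 = 0.245
P = 0.195 / (0.195 + 0.245)
= 0.195 / 0.44
As percentage = 44.3


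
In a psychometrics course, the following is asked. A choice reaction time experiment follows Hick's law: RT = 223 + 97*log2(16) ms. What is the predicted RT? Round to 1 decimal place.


RT = 223 + 97 * log2(16)
log2(16) = 4.0
RT = 223 + 97 * 4.0
= 223 + 388.0
= 611.0 ms


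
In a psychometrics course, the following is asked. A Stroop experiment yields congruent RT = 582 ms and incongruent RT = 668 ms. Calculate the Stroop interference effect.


Stroop effect = RT(incongruent) - RT(congruent)
= 668 - 582
= 86 ms


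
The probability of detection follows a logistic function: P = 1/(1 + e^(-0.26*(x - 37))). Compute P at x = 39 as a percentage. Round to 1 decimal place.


P(x) = 1/(1 + e^(-0.26*(39 - 37)))
Exponent = -0.26 * 2 = -0.52
e^(-0.52) = 0.594521
P = 1/(1 + 0.594521) = 0.627148
Percentage = 62.7


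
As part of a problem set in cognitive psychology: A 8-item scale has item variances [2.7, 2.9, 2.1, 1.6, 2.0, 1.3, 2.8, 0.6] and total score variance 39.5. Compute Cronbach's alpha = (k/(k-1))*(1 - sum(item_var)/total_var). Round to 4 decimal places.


alpha = (k/(k-1)) * (1 - sum(s_i^2)/s_total^2)
sum(item variances) = 16.0
k/(k-1) = 8/7 = 1.142857
1 - 16.0/39.5 = 1 - 0.405063 = 0.594937
alpha = 1.142857 * 0.594937
= 0.6799


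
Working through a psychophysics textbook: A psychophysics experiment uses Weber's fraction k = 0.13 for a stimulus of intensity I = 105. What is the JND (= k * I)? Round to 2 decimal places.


JND = k * I
JND = 0.13 * 105
= 13.65


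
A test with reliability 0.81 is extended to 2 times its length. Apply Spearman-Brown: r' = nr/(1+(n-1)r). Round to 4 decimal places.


r_new = n*r / (1 + (n-1)*r)
Numerator = 2 * 0.81 = 1.62
Denominator = 1 + 1 * 0.81 = 1.81
r_new = 1.62 / 1.81
= 0.8950


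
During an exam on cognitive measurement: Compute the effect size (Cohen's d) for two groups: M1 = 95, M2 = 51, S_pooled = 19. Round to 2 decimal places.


Cohen's d = (M1 - M2) / S_pooled
= (95 - 51) / 19
= 44 / 19
= 2.32


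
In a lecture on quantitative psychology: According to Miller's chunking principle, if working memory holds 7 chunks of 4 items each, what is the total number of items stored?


Total items = chunks * items_per_chunk
= 7 * 4
= 28


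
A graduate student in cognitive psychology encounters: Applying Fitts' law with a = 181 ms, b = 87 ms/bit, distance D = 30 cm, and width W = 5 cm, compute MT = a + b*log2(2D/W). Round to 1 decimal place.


MT = 181 + 87 * log2(2*30/5)
2D/W = 12.0
log2(12.0) = 3.585
MT = 181 + 87 * 3.585
= 492.9 ms


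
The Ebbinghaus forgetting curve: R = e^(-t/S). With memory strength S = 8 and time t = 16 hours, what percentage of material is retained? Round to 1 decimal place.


R = e^(-t/S)
-t/S = -16/8 = -2.0
R = e^(-2.0) = 0.135335
Percentage = 0.135335 * 100
= 13.5


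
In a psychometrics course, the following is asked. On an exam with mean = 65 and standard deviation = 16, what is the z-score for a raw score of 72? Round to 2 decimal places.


z = (X - mu) / sigma
= (72 - 65) / 16
= 7 / 16
= 0.44


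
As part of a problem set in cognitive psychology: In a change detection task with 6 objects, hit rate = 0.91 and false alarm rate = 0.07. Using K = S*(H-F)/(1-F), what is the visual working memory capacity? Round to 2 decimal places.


K = S * (H - F) / (1 - F)
H - F = 0.84
1 - F = 0.93
K = 6 * 0.84 / 0.93
= 5.42


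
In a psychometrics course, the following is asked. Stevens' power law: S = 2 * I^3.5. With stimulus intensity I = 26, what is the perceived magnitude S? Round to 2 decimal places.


S = 2 * 26^3.5
26^3.5 = 89620.367
S = 2 * 89620.367
= 179240.73


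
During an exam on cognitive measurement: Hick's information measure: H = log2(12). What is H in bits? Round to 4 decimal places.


H = log2(n)
H = log2(12)
= 3.5850


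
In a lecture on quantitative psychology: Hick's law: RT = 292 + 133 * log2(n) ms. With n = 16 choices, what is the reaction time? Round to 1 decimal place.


RT = 292 + 133 * log2(16)
log2(16) = 4.0
RT = 292 + 133 * 4.0
= 292 + 532.0
= 824.0 ms


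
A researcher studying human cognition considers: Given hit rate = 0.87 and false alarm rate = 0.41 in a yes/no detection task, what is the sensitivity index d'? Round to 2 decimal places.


d' = z(HR) - z(FAR)
z(0.87) = 1.1264
z(0.41) = -0.2275
d' = 1.1264 - -0.2275
= 1.35


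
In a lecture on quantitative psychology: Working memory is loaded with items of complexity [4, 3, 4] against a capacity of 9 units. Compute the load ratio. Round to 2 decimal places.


Total complexity = 4 + 3 + 4 = 11
Load = total / capacity = 11 / 9
= 1.22


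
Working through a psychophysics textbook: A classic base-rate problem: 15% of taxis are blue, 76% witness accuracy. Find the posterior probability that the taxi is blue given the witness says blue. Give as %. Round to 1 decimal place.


P(blue | says blue) = P(says blue | blue)*P(blue) / [P(says blue | blue)*P(blue) + P(says blue | not blue)*P(not blue)]
Numerator = 0.76 * 0.15 = 0.114
False identification = 0.24 * 0.85 = 0.204
P = 0.114 / (0.114 + 0.204)
= 0.114 / 0.318
As percentage = 35.8


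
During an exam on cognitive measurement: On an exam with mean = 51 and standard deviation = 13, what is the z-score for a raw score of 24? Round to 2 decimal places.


z = (X - mu) / sigma
= (24 - 51) / 13
= -27 / 13
= -2.08


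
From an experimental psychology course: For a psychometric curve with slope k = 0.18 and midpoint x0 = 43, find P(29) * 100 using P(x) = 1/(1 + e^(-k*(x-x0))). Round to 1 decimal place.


P(x) = 1/(1 + e^(-0.18*(29 - 43)))
Exponent = -0.18 * -14 = 2.52
e^(2.52) = 12.428597
P = 1/(1 + 12.428597) = 0.074468
Percentage = 7.4


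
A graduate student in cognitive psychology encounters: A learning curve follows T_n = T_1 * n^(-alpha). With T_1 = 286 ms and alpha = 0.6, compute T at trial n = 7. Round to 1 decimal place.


T_n = 286 * 7^(-0.6)
7^(-0.6) = 0.311129
T_n = 286 * 0.311129
= 89.0 ms


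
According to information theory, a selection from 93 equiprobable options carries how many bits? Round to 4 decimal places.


H = log2(n)
H = log2(93)
= 6.5392


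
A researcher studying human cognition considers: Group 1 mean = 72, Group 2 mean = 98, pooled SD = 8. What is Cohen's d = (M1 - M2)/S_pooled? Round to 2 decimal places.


Cohen's d = (M1 - M2) / S_pooled
= (72 - 98) / 8
= -26 / 8
= -3.25


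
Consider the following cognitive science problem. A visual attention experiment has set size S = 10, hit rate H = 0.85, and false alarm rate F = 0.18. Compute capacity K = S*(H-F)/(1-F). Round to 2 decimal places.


K = S * (H - F) / (1 - F)
H - F = 0.67
1 - F = 0.82
K = 10 * 0.67 / 0.82
= 8.17


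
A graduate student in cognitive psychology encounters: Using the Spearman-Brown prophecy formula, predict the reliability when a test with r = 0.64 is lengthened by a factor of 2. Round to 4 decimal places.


r_new = n*r / (1 + (n-1)*r)
Numerator = 2 * 0.64 = 1.28
Denominator = 1 + 1 * 0.64 = 1.64
r_new = 1.28 / 1.64
= 0.7805


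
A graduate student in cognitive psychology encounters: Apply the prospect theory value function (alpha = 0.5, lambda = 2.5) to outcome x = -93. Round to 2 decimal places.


Since x = -93 < 0, use v(x) = -lambda*(-x)^alpha
(-x) = 93
93^0.5 = 9.6437
v(-93) = -2.5 * 9.6437
= -24.11


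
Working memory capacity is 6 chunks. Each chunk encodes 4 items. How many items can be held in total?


Total items = chunks * items_per_chunk
= 6 * 4
= 24


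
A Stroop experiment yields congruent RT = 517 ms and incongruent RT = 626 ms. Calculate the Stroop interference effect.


Stroop effect = RT(incongruent) - RT(congruent)
= 626 - 517
= 109 ms


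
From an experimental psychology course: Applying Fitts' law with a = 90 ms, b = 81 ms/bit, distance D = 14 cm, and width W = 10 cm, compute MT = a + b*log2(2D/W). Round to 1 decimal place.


MT = 90 + 81 * log2(2*14/10)
2D/W = 2.8
log2(2.8) = 1.4854
MT = 90 + 81 * 1.4854
= 210.3 ms


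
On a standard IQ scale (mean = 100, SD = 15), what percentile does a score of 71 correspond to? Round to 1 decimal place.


z = (IQ - mean) / SD
z = (71 - 100) / 15 = -1.9333
Percentile = Phi(-1.9333) * 100
Phi(-1.9333) = 0.0266
= 2.7


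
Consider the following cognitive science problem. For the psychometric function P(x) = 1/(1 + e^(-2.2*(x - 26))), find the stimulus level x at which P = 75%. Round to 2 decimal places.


At P = 0.75: 0.75 = 1/(1 + e^(-k*(x-x0)))
Solving: e^(-k*(x-x0)) = 1/3
x = x0 + ln(3)/k
ln(3) = 1.0986
x = 26 + 1.0986/2.2
= 26 + 0.4994
= 26.50


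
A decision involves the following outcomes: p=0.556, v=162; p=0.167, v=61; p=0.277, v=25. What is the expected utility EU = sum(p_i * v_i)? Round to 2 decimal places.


EU = sum(p_i * v_i)
0.556 * 162 = 90.072
0.167 * 61 = 10.187
0.277 * 25 = 6.925
EU = 90.072 + 10.187 + 6.925
= 107.18


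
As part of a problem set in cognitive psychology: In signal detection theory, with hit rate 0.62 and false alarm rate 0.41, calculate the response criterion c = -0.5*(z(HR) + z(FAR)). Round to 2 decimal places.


c = -0.5 * (z(HR) + z(FAR))
z(0.62) = 0.3055
z(0.41) = -0.2275
c = -0.5 * (0.3055 + -0.2275)
= -0.5 * 0.078
= -0.04


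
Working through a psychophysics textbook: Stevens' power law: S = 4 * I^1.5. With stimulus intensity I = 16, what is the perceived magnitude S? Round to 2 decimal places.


S = 4 * 16^1.5
16^1.5 = 64.0
S = 4 * 64.0
= 256.00


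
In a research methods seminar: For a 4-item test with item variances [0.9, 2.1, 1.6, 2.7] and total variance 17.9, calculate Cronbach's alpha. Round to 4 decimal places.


alpha = (k/(k-1)) * (1 - sum(s_i^2)/s_total^2)
sum(item variances) = 7.3
k/(k-1) = 4/3 = 1.333333
1 - 7.3/17.9 = 1 - 0.407821 = 0.592179
alpha = 1.333333 * 0.592179
= 0.7896


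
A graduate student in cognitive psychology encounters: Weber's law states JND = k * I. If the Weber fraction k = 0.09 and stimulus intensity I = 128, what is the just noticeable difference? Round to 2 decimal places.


JND = k * I
JND = 0.09 * 128
= 11.52


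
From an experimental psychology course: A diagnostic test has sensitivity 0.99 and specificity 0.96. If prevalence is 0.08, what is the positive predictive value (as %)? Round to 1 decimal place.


PPV = (sens * prev) / (sens * prev + (1-spec) * (1-prev))
Numerator = 0.99 * 0.08 = 0.0792
P(positive and no disease) = (1 - spec) * (1 - prev) = (1 - 0.96) * (1 - 0.08) = 0.0368
Denominator = 0.0792 + 0.0368 = 0.116
PPV = 0.0792 / 0.116 = 0.682759
As percentage = 68.3


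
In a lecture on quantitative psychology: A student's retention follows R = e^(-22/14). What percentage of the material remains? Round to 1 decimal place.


R = e^(-t/S)
-t/S = -22/14 = -1.571429
R = e^(-1.571429) = 0.207748
Percentage = 0.207748 * 100
= 20.8


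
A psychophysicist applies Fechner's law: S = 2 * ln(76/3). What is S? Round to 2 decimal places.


S = 2 * ln(76/3)
I/I0 = 25.333333
ln(25.333333) = 3.2321
S = 2 * 3.2321
= 6.46


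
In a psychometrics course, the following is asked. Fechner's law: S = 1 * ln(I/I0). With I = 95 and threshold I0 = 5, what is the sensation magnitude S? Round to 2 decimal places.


S = 1 * ln(95/5)
I/I0 = 19.0
ln(19.0) = 2.9444
S = 1 * 2.9444
= 2.94


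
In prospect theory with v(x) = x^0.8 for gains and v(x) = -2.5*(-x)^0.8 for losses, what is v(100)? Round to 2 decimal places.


Since x = 100 >= 0, use v(x) = x^0.8
100^0.8 = 39.8107
v(100) = 39.81


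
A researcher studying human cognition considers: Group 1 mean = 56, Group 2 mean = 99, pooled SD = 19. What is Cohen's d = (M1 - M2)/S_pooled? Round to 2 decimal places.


Cohen's d = (M1 - M2) / S_pooled
= (56 - 99) / 19
= -43 / 19
= -2.26


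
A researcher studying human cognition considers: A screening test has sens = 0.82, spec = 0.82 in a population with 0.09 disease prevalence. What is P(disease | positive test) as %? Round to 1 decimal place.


PPV = (sens * prev) / (sens * prev + (1-spec) * (1-prev))
Numerator = 0.82 * 0.09 = 0.0738
P(positive and no disease) = (1 - spec) * (1 - prev) = (1 - 0.82) * (1 - 0.09) = 0.1638
Denominator = 0.0738 + 0.1638 = 0.2376
PPV = 0.0738 / 0.2376 = 0.310606
As percentage = 31.1


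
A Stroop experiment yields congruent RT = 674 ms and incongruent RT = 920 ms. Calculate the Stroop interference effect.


Stroop effect = RT(incongruent) - RT(congruent)
= 920 - 674
= 246 ms


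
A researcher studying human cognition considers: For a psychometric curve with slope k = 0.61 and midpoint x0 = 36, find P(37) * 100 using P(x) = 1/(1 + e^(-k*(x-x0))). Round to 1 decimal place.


P(x) = 1/(1 + e^(-0.61*(37 - 36)))
Exponent = -0.61 * 1 = -0.61
e^(-0.61) = 0.543351
P = 1/(1 + 0.543351) = 0.647941
Percentage = 64.8


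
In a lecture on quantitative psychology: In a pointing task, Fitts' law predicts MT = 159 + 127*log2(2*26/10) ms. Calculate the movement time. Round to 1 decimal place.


MT = 159 + 127 * log2(2*26/10)
2D/W = 5.2
log2(5.2) = 2.3785
MT = 159 + 127 * 2.3785
= 461.1 ms


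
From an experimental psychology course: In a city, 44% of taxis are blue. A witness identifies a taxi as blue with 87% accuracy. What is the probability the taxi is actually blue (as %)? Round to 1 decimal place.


P(blue | says blue) = P(says blue | blue)*P(blue) / [P(says blue | blue)*P(blue) + P(says blue | not blue)*P(not blue)]
Numerator = 0.87 * 0.44 = 0.3828
False identification = 0.13 * 0.56 = 0.0728
P = 0.3828 / (0.3828 + 0.0728)
= 0.3828 / 0.4556
As percentage = 84.0


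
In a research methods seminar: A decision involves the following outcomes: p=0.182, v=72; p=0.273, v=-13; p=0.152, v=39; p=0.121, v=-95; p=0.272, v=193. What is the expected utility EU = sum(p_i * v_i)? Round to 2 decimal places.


EU = sum(p_i * v_i)
0.182 * 72 = 13.104
0.273 * -13 = -3.549
0.152 * 39 = 5.928
0.121 * -95 = -11.495
0.272 * 193 = 52.496
EU = 13.104 + -3.549 + 5.928 + -11.495 + 52.496
= 56.48


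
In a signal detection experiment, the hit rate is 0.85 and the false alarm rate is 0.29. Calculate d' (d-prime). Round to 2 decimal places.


d' = z(HR) - z(FAR)
z(0.85) = 1.0364
z(0.29) = -0.5534
d' = 1.0364 - -0.5534
= 1.59


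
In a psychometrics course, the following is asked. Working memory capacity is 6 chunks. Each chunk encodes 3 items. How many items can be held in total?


Total items = chunks * items_per_chunk
= 6 * 3
= 18


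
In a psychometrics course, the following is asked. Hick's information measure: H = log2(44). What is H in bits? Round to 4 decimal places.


H = log2(n)
H = log2(44)
= 5.4594


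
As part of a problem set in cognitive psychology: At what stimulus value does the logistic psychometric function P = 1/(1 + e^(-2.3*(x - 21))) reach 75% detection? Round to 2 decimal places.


At P = 0.75: 0.75 = 1/(1 + e^(-k*(x-x0)))
Solving: e^(-k*(x-x0)) = 1/3
x = x0 + ln(3)/k
ln(3) = 1.0986
x = 21 + 1.0986/2.3
= 21 + 0.4777
= 21.48


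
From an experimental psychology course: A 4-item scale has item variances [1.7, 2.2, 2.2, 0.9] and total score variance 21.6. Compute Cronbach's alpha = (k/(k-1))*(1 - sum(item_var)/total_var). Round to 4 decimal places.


alpha = (k/(k-1)) * (1 - sum(s_i^2)/s_total^2)
sum(item variances) = 7.0
k/(k-1) = 4/3 = 1.333333
1 - 7.0/21.6 = 1 - 0.324074 = 0.675926
alpha = 1.333333 * 0.675926
= 0.9012


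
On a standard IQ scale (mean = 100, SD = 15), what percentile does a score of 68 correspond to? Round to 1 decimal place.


z = (IQ - mean) / SD
z = (68 - 100) / 15 = -2.1333
Percentile = Phi(-2.1333) * 100
Phi(-2.1333) = 0.01645
= 1.6


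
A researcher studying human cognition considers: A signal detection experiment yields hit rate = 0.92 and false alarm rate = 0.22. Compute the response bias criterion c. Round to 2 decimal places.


c = -0.5 * (z(HR) + z(FAR))
z(0.92) = 1.4051
z(0.22) = -0.7722
c = -0.5 * (1.4051 + -0.7722)
= -0.5 * 0.6329
= -0.32


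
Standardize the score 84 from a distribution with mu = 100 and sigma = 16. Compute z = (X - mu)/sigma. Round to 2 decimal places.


z = (X - mu) / sigma
= (84 - 100) / 16
= -16 / 16
= -1.00


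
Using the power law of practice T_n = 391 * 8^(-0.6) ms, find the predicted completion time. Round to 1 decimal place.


T_n = 391 * 8^(-0.6)
8^(-0.6) = 0.287175
T_n = 391 * 0.287175
= 112.3 ms


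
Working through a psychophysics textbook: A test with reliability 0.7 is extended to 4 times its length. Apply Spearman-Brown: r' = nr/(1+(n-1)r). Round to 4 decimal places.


r_new = n*r / (1 + (n-1)*r)
Numerator = 4 * 0.7 = 2.8
Denominator = 1 + 3 * 0.7 = 3.1
r_new = 2.8 / 3.1
= 0.9032


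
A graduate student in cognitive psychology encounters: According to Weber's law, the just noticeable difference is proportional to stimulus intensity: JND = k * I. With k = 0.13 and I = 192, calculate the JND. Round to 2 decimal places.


JND = k * I
JND = 0.13 * 192
= 24.96


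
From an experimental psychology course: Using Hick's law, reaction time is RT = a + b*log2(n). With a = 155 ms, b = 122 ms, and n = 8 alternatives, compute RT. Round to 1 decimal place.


RT = 155 + 122 * log2(8)
log2(8) = 3.0
RT = 155 + 122 * 3.0
= 155 + 366.0
= 521.0 ms


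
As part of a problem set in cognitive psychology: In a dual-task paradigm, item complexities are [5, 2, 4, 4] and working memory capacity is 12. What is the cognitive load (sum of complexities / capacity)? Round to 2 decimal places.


Total complexity = 5 + 2 + 4 + 4 = 15
Load = total / capacity = 15 / 12
= 1.25


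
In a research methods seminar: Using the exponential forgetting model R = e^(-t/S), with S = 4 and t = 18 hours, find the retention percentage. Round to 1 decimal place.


R = e^(-t/S)
-t/S = -18/4 = -4.5
R = e^(-4.5) = 0.011109
Percentage = 0.011109 * 100
= 1.1


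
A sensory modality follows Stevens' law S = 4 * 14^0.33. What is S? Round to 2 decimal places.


S = 4 * 14^0.33
14^0.33 = 2.389
S = 4 * 2.389
= 9.56


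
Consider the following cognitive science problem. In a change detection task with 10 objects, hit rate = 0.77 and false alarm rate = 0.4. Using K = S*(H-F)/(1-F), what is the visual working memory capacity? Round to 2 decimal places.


K = S * (H - F) / (1 - F)
H - F = 0.37
1 - F = 0.6
K = 10 * 0.37 / 0.6
= 6.17


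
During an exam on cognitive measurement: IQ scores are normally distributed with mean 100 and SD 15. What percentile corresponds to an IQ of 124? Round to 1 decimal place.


z = (IQ - mean) / SD
z = (124 - 100) / 15 = 1.6
Percentile = Phi(1.6) * 100
Phi(1.6) = 0.945201
= 94.5


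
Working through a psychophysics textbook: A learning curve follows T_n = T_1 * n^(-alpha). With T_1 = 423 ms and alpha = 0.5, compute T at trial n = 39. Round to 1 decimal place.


T_n = 423 * 39^(-0.5)
39^(-0.5) = 0.160128
T_n = 423 * 0.160128
= 67.7 ms


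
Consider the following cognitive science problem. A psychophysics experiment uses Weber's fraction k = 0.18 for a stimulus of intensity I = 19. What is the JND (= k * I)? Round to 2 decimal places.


JND = k * I
JND = 0.18 * 19
= 3.42


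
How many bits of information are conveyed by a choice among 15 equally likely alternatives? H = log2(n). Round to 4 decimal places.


H = log2(n)
H = log2(15)
= 3.9069


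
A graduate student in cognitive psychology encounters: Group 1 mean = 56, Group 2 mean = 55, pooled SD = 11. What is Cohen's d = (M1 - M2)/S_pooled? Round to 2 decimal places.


Cohen's d = (M1 - M2) / S_pooled
= (56 - 55) / 11
= 1 / 11
= 0.09


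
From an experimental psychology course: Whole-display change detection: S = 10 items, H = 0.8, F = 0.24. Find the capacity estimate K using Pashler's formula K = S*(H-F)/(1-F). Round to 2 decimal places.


K = S * (H - F) / (1 - F)
H - F = 0.56
1 - F = 0.76
K = 10 * 0.56 / 0.76
= 7.37


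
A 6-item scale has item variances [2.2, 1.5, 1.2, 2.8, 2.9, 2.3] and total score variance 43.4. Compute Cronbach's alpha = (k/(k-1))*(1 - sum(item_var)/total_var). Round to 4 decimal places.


alpha = (k/(k-1)) * (1 - sum(s_i^2)/s_total^2)
sum(item variances) = 12.9
k/(k-1) = 6/5 = 1.2
1 - 12.9/43.4 = 1 - 0.297235 = 0.702765
alpha = 1.2 * 0.702765
= 0.8433


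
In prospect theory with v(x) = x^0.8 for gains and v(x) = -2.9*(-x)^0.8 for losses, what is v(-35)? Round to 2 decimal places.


Since x = -35 < 0, use v(x) = -lambda*(-x)^alpha
(-x) = 35
35^0.8 = 17.1892
v(-35) = -2.9 * 17.1892
= -49.85


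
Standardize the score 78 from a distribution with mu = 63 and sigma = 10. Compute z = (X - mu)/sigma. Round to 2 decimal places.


z = (X - mu) / sigma
= (78 - 63) / 10
= 15 / 10
= 1.50


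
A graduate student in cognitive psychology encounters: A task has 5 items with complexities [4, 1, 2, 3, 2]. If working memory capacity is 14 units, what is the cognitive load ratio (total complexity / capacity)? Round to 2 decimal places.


Total complexity = 4 + 1 + 2 + 3 + 2 = 12
Load = total / capacity = 12 / 14
= 0.86


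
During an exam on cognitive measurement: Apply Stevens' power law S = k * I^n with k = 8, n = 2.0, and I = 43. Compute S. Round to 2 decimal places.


S = 8 * 43^2.0
43^2.0 = 1849.0
S = 8 * 1849.0
= 14792.00


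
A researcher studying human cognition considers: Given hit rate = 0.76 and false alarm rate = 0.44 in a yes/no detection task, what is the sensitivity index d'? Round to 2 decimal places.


d' = z(HR) - z(FAR)
z(0.76) = 0.7063
z(0.44) = -0.151
d' = 0.7063 - -0.151
= 0.86


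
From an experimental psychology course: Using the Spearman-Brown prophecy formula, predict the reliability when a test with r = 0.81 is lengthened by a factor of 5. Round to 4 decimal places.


r_new = n*r / (1 + (n-1)*r)
Numerator = 5 * 0.81 = 4.05
Denominator = 1 + 4 * 0.81 = 4.24
r_new = 4.05 / 4.24
= 0.9552


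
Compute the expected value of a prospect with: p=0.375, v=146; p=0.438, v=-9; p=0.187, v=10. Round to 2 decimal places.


EU = sum(p_i * v_i)
0.375 * 146 = 54.75
0.438 * -9 = -3.942
0.187 * 10 = 1.87
EU = 54.75 + -3.942 + 1.87
= 52.68


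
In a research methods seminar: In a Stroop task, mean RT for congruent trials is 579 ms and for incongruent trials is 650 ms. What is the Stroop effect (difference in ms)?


Stroop effect = RT(incongruent) - RT(congruent)
= 650 - 579
= 71 ms


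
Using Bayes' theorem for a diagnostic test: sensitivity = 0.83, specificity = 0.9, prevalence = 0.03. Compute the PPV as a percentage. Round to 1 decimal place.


PPV = (sens * prev) / (sens * prev + (1-spec) * (1-prev))
Numerator = 0.83 * 0.03 = 0.0249
P(positive and no disease) = (1 - spec) * (1 - prev) = (1 - 0.9) * (1 - 0.03) = 0.097
Denominator = 0.0249 + 0.097 = 0.1219
PPV = 0.0249 / 0.1219 = 0.204266
As percentage = 20.4


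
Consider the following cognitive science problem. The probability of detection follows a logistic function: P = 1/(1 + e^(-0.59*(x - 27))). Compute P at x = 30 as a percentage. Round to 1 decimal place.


P(x) = 1/(1 + e^(-0.59*(30 - 27)))
Exponent = -0.59 * 3 = -1.77
e^(-1.77) = 0.170333
P = 1/(1 + 0.170333) = 0.854458
Percentage = 85.4


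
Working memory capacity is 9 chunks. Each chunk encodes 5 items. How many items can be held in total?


Total items = chunks * items_per_chunk
= 9 * 5
= 45


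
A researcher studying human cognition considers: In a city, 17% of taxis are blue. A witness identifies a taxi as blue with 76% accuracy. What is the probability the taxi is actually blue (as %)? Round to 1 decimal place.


P(blue | says blue) = P(says blue | blue)*P(blue) / [P(says blue | blue)*P(blue) + P(says blue | not blue)*P(not blue)]
Numerator = 0.76 * 0.17 = 0.1292
False identification = 0.24 * 0.83 = 0.1992
P = 0.1292 / (0.1292 + 0.1992)
= 0.1292 / 0.3284
As percentage = 39.3


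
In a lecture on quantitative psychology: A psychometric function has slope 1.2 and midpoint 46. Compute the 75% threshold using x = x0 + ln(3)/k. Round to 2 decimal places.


At P = 0.75: 0.75 = 1/(1 + e^(-k*(x-x0)))
Solving: e^(-k*(x-x0)) = 1/3
x = x0 + ln(3)/k
ln(3) = 1.0986
x = 46 + 1.0986/1.2
= 46 + 0.9155
= 46.92


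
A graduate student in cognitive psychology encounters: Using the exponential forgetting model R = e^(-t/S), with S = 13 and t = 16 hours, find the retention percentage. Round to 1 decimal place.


R = e^(-t/S)
-t/S = -16/13 = -1.230769
R = e^(-1.230769) = 0.292068
Percentage = 0.292068 * 100
= 29.2


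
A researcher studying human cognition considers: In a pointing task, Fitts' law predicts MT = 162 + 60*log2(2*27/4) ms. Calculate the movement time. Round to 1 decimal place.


MT = 162 + 60 * log2(2*27/4)
2D/W = 13.5
log2(13.5) = 3.7549
MT = 162 + 60 * 3.7549
= 387.3 ms


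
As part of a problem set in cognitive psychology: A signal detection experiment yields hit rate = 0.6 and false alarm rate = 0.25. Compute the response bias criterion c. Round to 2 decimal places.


c = -0.5 * (z(HR) + z(FAR))
z(0.6) = 0.2533
z(0.25) = -0.6745
c = -0.5 * (0.2533 + -0.6745)
= -0.5 * -0.4212
= 0.21


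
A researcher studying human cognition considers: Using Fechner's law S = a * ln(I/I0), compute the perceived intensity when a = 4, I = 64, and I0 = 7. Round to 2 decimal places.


S = 4 * ln(64/7)
I/I0 = 9.142857
ln(9.142857) = 2.213
S = 4 * 2.213
= 8.85


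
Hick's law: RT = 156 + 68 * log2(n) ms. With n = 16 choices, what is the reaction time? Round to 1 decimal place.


RT = 156 + 68 * log2(16)
log2(16) = 4.0
RT = 156 + 68 * 4.0
= 156 + 272.0
= 428.0 ms


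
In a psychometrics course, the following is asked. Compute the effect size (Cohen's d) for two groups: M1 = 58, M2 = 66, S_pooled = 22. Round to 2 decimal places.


Cohen's d = (M1 - M2) / S_pooled
= (58 - 66) / 22
= -8 / 22
= -0.36


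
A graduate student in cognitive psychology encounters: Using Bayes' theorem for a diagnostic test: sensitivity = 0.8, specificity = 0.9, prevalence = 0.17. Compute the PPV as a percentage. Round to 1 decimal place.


PPV = (sens * prev) / (sens * prev + (1-spec) * (1-prev))
Numerator = 0.8 * 0.17 = 0.136
P(positive and no disease) = (1 - spec) * (1 - prev) = (1 - 0.9) * (1 - 0.17) = 0.083
Denominator = 0.136 + 0.083 = 0.219
PPV = 0.136 / 0.219 = 0.621005
As percentage = 62.1


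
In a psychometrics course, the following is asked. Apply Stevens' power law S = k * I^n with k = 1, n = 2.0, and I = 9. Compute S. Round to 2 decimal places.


S = 1 * 9^2.0
9^2.0 = 81.0
S = 1 * 81.0
= 81.00


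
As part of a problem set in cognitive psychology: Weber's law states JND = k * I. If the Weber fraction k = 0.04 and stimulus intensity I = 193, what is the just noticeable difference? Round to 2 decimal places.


JND = k * I
JND = 0.04 * 193
= 7.72


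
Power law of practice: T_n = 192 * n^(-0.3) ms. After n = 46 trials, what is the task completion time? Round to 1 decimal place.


T_n = 192 * 46^(-0.3)
46^(-0.3) = 0.317083
T_n = 192 * 0.317083
= 60.9 ms


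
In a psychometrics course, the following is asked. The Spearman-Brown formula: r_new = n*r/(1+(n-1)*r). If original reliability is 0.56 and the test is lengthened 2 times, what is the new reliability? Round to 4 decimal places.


r_new = n*r / (1 + (n-1)*r)
Numerator = 2 * 0.56 = 1.12
Denominator = 1 + 1 * 0.56 = 1.56
r_new = 1.12 / 1.56
= 0.7179


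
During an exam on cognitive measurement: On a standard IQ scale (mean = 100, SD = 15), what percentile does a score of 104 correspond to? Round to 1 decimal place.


z = (IQ - mean) / SD
z = (104 - 100) / 15 = 0.2667
Percentile = Phi(0.2667) * 100
Phi(0.2667) = 0.60515
= 60.5


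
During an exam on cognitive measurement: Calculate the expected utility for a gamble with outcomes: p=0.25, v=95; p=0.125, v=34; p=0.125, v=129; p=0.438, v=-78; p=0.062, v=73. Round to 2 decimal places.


EU = sum(p_i * v_i)
0.25 * 95 = 23.75
0.125 * 34 = 4.25
0.125 * 129 = 16.125
0.438 * -78 = -34.164
0.062 * 73 = 4.526
EU = 23.75 + 4.25 + 16.125 + -34.164 + 4.526
= 14.49


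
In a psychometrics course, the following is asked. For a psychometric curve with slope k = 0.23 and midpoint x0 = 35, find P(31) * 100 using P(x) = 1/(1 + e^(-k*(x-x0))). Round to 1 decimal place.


P(x) = 1/(1 + e^(-0.23*(31 - 35)))
Exponent = -0.23 * -4 = 0.92
e^(0.92) = 2.50929
P = 1/(1 + 2.50929) = 0.284958
Percentage = 28.5


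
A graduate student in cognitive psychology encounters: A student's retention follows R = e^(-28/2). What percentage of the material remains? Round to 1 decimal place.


R = e^(-t/S)
-t/S = -28/2 = -14.0
R = e^(-14.0) = 1e-06
Percentage = 1e-06 * 100
= 0.0


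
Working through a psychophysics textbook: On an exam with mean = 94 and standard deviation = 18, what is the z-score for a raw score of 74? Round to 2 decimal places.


z = (X - mu) / sigma
= (74 - 94) / 18
= -20 / 18
= -1.11


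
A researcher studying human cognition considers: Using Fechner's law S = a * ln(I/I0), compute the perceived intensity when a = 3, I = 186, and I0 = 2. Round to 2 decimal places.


S = 3 * ln(186/2)
I/I0 = 93.0
ln(93.0) = 4.5326
S = 3 * 4.5326
= 13.60


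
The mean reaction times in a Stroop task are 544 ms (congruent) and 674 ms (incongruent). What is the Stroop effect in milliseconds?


Stroop effect = RT(incongruent) - RT(congruent)
= 674 - 544
= 130 ms


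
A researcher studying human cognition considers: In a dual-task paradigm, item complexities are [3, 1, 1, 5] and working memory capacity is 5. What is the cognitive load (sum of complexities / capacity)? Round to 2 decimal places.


Total complexity = 3 + 1 + 1 + 5 = 10
Load = total / capacity = 10 / 5
= 2.00


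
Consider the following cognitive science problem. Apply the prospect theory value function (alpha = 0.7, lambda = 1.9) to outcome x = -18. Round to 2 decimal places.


Since x = -18 < 0, use v(x) = -lambda*(-x)^alpha
(-x) = 18
18^0.7 = 7.5629
v(-18) = -1.9 * 7.5629
= -14.37


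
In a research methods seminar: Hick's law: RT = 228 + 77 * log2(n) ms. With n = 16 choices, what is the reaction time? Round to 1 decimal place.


RT = 228 + 77 * log2(16)
log2(16) = 4.0
RT = 228 + 77 * 4.0
= 228 + 308.0
= 536.0 ms
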